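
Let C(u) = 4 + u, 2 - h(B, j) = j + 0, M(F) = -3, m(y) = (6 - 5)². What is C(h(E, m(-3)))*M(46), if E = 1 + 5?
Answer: -15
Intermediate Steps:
m(y) = 1 (m(y) = 1² = 1)
E = 6
h(B, j) = 2 - j (h(B, j) = 2 - (j + 0) = 2 - j)
C(h(E, m(-3)))*M(46) = (4 + (2 - 1*1))*(-3) = (4 + (2 - 1))*(-3) = (4 + 1)*(-3) = 5*(-3) = -15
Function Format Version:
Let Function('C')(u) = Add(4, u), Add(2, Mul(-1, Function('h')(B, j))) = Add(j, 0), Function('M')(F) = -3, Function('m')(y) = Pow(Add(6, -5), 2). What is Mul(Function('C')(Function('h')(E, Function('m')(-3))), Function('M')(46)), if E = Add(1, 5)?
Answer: -15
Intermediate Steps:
Function('m')(y) = 1 (Function('m')(y) = Pow(1, 2) = 1)
E = 6
Function('h')(B, j) = Add(2, Mul(-1, j)) (Function('h')(B, j) = Add(2, Mul(-1, Add(j, 0))) = Add(2, Mul(-1, j)))
Mul(Function('C')(Function('h')(E, Function('m')(-3))), Function('M')(46)) = Mul(Add(4, Add(2, Mul(-1, 1))), -3) = Mul(Add(4, Add(2, -1)), -3) = Mul(Add(4, 1), -3) = Mul(5, -3) = -15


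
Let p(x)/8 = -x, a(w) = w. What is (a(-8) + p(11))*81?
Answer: -7776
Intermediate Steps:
p(x) = -8*x (p(x) = 8*(-x) = -8*x)
(a(-8) + p(11))*81 = (-8 - 8*11)*81 = (-8 - 88)*81 = -96*81 = -7776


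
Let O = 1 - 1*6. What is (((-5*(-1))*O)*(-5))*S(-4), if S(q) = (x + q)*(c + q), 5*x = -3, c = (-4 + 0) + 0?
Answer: 4600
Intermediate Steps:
O = -5 (O = 1 - 6 = -5)
c = -4 (c = -4 + 0 = -4)
x = -3/5 (x = (1/5)*(-3) = -3/5 ≈ -0.60000)
S(q) = (-4 + q)*(-3/5 + q) (S(q) = (-3/5 + q)*(-4 + q) = (-4 + q)*(-3/5 + q))
(((-5*(-1))*O)*(-5))*S(-4) = ((-5*(-1)*(-5))*(-5))*(12/5 + (-4)**2 - 23/5*(-4)) = ((5*(-5))*(-5))*(12/5 + 16 + 92/5) = -25*(-5)*(184/5) = 125*(184/5) = 4600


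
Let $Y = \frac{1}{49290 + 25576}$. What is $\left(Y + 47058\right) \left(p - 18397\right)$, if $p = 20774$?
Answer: $\frac{8374276132333}{74866} \approx 1.1186 \cdot 10^{8}$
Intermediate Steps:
$Y = \frac{1}{74866} \approx 1.3357 \cdot 10^{-5}$
$\left(Y + 47058\right) \left(p - 18397\right) = \left(\frac{1}{74866} + 47058\right) \left(20774 - 18397\right) = \frac{3523044229}{74866} \cdot 2377 = \frac{8374276132333}{74866}$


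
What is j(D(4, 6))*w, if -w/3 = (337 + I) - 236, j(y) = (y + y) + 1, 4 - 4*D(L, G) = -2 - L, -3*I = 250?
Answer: -318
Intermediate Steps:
I = -250/3 (I = -⅓*250 = -250/3 ≈ -83.333)
D(L, G) = 3/2 + L/4 (D(L, G) = 1 - (-2 - L)/4 = 1 + (½ + L/4) = 3/2 + L/4)
j(y) = 1 + 2*y (j(y) = 2*y + 1 = 1 + 2*y)
w = -53 (w = -3*((337 - 250/3) - 236) = -3*(761/3 - 236) = -3*53/3 = -53)
j(D(4, 6))*w = (1 + 2*(3/2 + (¼)*4))*(-53) = (1 + 2*(3/2 + 1))*(-53) = (1 + 2*(5/2))*(-53) = (1 + 5)*(-53) = 6*(-53) = -318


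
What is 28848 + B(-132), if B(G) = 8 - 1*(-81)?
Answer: 28937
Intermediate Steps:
B(G) = 89 (B(G) = 8 + 81 = 89)
28848 + B(-132) = 28848 + 89 = 28937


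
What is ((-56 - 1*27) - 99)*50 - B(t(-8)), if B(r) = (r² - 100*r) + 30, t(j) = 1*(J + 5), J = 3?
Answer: -8394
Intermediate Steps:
t(j) = 8 (t(j) = 1*(3 + 5) = 1*8 = 8)
B(r) = 30 + r² - 100*r
((-56 - 1*27) - 99)*50 - B(t(-8)) = ((-56 - 1*27) - 99)*50 - (30 + 8² - 100*8) = ((-56 - 27) - 99)*50 - (30 + 64 - 800) = (-83 - 99)*50 - 1*(-706) = -182*50 + 706 = -9100 + 706 = -8394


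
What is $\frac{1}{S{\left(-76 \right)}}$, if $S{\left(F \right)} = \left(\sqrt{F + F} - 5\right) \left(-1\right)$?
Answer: $\frac{5}{177} + \frac{2 i \sqrt{38}}{177} \approx 0.028249 + 0.069654 i$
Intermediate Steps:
$S{\left(F \right)} = 5 - \sqrt{2} \sqrt{F}$ ($S{\left(F \right)} = \left(\sqrt{2 F} - 5\right) \left(-1\right) = \left(\sqrt{2} \sqrt{F} - 5\right) \left(-1\right) = \left(-5 + \sqrt{2} \sqrt{F}\right) \left(-1\right) = 5 - \sqrt{2} \sqrt{F}$)
$\frac{1}{S{\left(-76 \right)}} = \frac{1}{5 - \sqrt{2} \sqrt{-76}} = \frac{1}{5 - \sqrt{2} \cdot 2 i \sqrt{19}} = \frac{1}{5 - 2 i \sqrt{38}}$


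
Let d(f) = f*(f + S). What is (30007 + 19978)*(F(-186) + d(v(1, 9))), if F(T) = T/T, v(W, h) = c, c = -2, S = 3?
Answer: -49985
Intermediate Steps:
v(W, h) = -2
F(T) = 1
d(f) = f*(3 + f) (d(f) = f*(f + 3) = f*(3 + f))
(30007 + 19978)*(F(-186) + d(v(1, 9))) = (30007 + 19978)*(1 - 2*(3 - 2)) = 49985*(1 - 2*1) = 49985*(1 - 2) = 49985*(-1) = -49985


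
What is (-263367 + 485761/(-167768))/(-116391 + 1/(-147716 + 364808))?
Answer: 2398054709406441/1059771790593682 ≈ 2.2628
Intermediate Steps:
(-263367 + 485761/(-167768))/(-116391 + 1/(-147716 + 364808)) = (-263367 + 485761*(-1/167768))/(-116391 + 1/217092) = (-263367 - 485761/167768)/(-116391 + 1/217092) = -44185040617/(167768*(-25267554971/217092)) = -44185040617/167768*(-217092/25267554971) = 2398054709406441/1059771790593682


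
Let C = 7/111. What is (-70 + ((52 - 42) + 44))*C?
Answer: -112/111 ≈ -1.0090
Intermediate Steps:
C = 7/111 (C = 7*(1/111) = 7/111 ≈ 0.063063)
(-70 + ((52 - 42) + 44))*C = (-70 + ((52 - 42) + 44))*(7/111) = (-70 + (10 + 44))*(7/111) = (-70 + 54)*(7/111) = -16*7/111 = -112/111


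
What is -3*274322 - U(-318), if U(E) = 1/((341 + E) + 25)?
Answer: -39502369/48 ≈ -8.2297e+5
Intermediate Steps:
U(E) = 1/(366 + E)
-3*274322 - U(-318) = -3*274322 - 1/(366 - 318) = -822966 - 1/48 = -39502369/48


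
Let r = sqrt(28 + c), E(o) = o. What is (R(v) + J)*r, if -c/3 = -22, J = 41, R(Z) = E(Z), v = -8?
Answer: 33*sqrt(94) ≈ 319.95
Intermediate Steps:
R(Z) = Z
c = 66 (c = -3*(-22) = 66)
r = sqrt(94) (r = sqrt(28 + 66) = sqrt(94) ≈ 9.6954)
(R(v) + J)*r = (-8 + 41)*sqrt(94) = 33*sqrt(94)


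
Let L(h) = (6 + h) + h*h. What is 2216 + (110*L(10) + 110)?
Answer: 15086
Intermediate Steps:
L(h) = 6 + h + h² (L(h) = (6 + h) + h² = 6 + h + h²)
2216 + (110*L(10) + 110) = 2216 + (110*(6 + 10 + 10²) + 110) = 2216 + (110*(6 + 10 + 100) + 110) = 2216 + (110*116 + 110) = 2216 + (12760 + 110) = 2216 + 12870 = 15086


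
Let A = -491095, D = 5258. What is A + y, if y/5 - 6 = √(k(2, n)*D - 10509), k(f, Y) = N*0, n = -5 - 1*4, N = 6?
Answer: -491065 + 5*I*√10509 ≈ -4.9107e+5 + 512.57*I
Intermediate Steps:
n = -9 (n = -5 - 4 = -9)
k(f, Y) = 0 (k(f, Y) = 6*0 = 0)
y = 30 + 5*I*√10509 (y = 30 + 5*√(0*5258 - 10509) = 30 + 5*√(0 - 10509) = 30 + 5*√(-10509) = 30 + 5*(I*√10509) = 30 + 5*I*√10509 ≈ 30.0 + 512.57*I)
A + y = -491095 + (30 + 5*I*√10509) = -491065 + 5*I*√10509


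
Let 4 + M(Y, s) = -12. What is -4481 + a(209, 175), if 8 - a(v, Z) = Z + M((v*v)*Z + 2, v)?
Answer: -4632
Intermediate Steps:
M(Y, s) = -16 (M(Y, s) = -4 - 12 = -16)
a(v, Z) = 24 - Z (a(v, Z) = 8 - (Z - 16) = 8 - (-16 + Z) = 8 + (16 - Z) = 24 - Z)
-4481 + a(209, 175) = -4481 + (24 - 1*175) = -4481 + (24 - 175) = -4481 - 151 = -4632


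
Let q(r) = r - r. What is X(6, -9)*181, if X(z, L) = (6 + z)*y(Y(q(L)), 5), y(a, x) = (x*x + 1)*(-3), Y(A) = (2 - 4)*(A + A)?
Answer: -169416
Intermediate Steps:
q(r) = 0
Y(A) = -4*A
y(a, x) = -3 - 3*x² (y(a, x) = (x² + 1)*(-3) = (1 + x²)*(-3) = -3 - 3*x²)
X(z, L) = -468 - 78*z (X(z, L) = (6 + z)*(-3 - 3*5²) = (6 + z)*(-3 - 3*25) = (6 + z)*(-3 - 75) = (6 + z)*(-78) = -468 - 78*z)
X(6, -9)*181 = (-468 - 78*6)*181 = (-468 - 468)*181 = -936*181 = -169416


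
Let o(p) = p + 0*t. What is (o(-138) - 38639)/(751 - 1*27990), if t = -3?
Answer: 38777/27239 ≈ 1.4236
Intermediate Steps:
o(p) = p (o(p) = p + 0*(-3) = p + 0 = p)
(o(-138) - 38639)/(751 - 1*27990) = (-138 - 38639)/(751 - 1*27990) = -38777/(751 - 27990) = -38777/(-27239) = -38777*(-1/27239) = 38777/27239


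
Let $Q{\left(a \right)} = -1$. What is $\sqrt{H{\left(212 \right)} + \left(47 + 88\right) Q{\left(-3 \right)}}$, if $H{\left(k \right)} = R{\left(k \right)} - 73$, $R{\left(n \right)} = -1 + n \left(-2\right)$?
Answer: $i \sqrt{633} \approx 25.159 i$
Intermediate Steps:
$R{\left(n \right)} = -1 - 2 n$
$H{\left(k \right)} = -74 - 2 k$ ($H{\left(k \right)} = \left(-1 - 2 k\right) - 73 = -74 - 2 k$)
$\sqrt{H{\left(212 \right)} + \left(47 + 88\right) Q{\left(-3 \right)}} = \sqrt{\left(-74 - 424\right) + \left(47 + 88\right) \left(-1\right)} = \sqrt{\left(-74 - 424\right) + 135 \left(-1\right)} = \sqrt{-498 - 135} = \sqrt{-633} = i \sqrt{633}$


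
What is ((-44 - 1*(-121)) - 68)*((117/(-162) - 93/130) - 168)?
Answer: -99121/65 ≈ -1524.9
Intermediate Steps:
((-44 - 1*(-121)) - 68)*((117/(-162) - 93/130) - 168) = ((-44 + 121) - 68)*((117*(-1/162) - 93*1/130) - 168) = (77 - 68)*((-13/18 - 93/130) - 168) = 9*(-841/585 - 168) = 9*(-99121/585) = -99121/65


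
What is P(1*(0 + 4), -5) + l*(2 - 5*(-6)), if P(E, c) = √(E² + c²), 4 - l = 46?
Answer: -1344 + √41 ≈ -1337.6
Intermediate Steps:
l = -42 (l = 4 - 1*46 = 4 - 46 = -42)
P(1*(0 + 4), -5) + l*(2 - 5*(-6)) = √((1*(0 + 4))² + (-5)²) - 42*(2 - 5*(-6)) = √((1*4)² + 25) - 42*(2 + 30) = √(4² + 25) - 42*32 = √(16 + 25) - 1344 = √41 - 1344 = -1344 + √41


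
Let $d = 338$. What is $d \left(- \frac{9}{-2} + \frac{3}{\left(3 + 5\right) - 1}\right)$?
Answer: $\frac{11661}{7} \approx 1665.9$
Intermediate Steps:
$d \left(- \frac{9}{-2} + \frac{3}{\left(3 + 5\right) - 1}\right) = 338 \left(- \frac{9}{-2} + \frac{3}{\left(3 + 5\right) - 1}\right) = 338 \left(\left(-9\right) \left(- \frac{1}{2}\right) + \frac{3}{8 - 1}\right) = 338 \left(\frac{9}{2} + \frac{3}{7}\right) = 338 \cdot \frac{69}{14} = \frac{11661}{7}$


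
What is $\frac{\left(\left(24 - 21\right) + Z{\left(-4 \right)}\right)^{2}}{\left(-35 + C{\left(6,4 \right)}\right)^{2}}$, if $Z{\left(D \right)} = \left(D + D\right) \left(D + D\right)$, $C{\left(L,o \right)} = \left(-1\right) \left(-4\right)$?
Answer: $\frac{4489}{961} \approx 4.6712$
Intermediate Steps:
$C{\left(L,o \right)} = 4$
$Z{\left(D \right)} = 4 D^{2}$ ($Z{\left(D \right)} = 2 D 2 D = 4 D^{2}$)
$\frac{\left(\left(24 - 21\right) + Z{\left(-4 \right)}\right)^{2}}{\left(-35 + C{\left(6,4 \right)}\right)^{2}} = \frac{\left(\left(24 - 21\right) + 4 \left(-4\right)^{2}\right)^{2}}{\left(-35 + 4\right)^{2}} = \frac{\left(3 + 4 \cdot 16\right)^{2}}{\left(-31\right)^{2}} = \frac{\left(3 + 64\right)^{2}}{961} = 67^{2} \cdot \frac{1}{961} = 4489 \cdot \frac{1}{961} = \frac{4489}{961}$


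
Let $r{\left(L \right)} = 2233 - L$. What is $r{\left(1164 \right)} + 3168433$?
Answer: $3169502$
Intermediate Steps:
$r{\left(1164 \right)} + 3168433 = \left(2233 - 1164\right) + 3168433 = 1069 + 3168433 = 3169502$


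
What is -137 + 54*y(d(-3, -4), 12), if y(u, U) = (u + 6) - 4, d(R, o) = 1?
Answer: 25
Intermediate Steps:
y(u, U) = 2 + u (y(u, U) = (6 + u) - 4 = 2 + u)
-137 + 54*y(d(-3, -4), 12) = -137 + 54*(2 + 1) = -137 + 54*3 = -137 + 162 = 25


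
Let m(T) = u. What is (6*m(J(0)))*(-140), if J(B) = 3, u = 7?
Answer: -5880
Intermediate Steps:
m(T) = 7
(6*m(J(0)))*(-140) = (6*7)*(-140) = 42*(-140) = -5880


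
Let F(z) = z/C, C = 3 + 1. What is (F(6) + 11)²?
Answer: 625/4 ≈ 156.25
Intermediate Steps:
C = 4
F(z) = z/4
(F(6) + 11)² = ((¼)*6 + 11)² = (3/2 + 11)² = (25/2)² = 625/4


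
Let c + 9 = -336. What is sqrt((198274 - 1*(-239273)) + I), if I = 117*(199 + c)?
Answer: sqrt(420465) ≈ 648.43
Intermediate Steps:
c = -345 (c = -9 - 336 = -345)
I = -17082 (I = 117*(199 - 345) = 117*(-146) = -17082)
sqrt((198274 - 1*(-239273)) + I) = sqrt((198274 - 1*(-239273)) - 17082) = sqrt((198274 + 239273) - 17082) = sqrt(437547 - 17082) = sqrt(420465)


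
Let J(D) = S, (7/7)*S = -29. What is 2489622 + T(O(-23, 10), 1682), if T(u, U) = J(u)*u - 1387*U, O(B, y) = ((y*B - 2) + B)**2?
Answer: -1729037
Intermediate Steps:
S = -29
J(D) = -29
O(B, y) = (-2 + B + B*y)**2 (O(B, y) = ((B*y - 2) + B)**2 = ((-2 + B*y) + B)**2 = (-2 + B + B*y)**2)
T(u, U) = -1387*U - 29*u (T(u, U) = -29*u - 1387*U = -1387*U - 29*u)
2489622 + T(O(-23, 10), 1682) = 2489622 + (-1387*1682 - 29*(-2 - 23 - 23*10)**2) = 2489622 + (-2332934 - 29*(-2 - 23 - 230)**2) = 2489622 + (-2332934 - 29*(-255)**2) = 2489622 + (-2332934 - 29*65025) = 2489622 + (-2332934 - 1885725) = 2489622 - 4218659 = -1729037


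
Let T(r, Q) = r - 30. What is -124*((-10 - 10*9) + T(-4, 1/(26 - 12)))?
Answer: 16616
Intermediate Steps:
T(r, Q) = -30 + r
-124*((-10 - 10*9) + T(-4, 1/(26 - 12))) = -124*((-10 - 10*9) + (-30 - 4)) = -124*((-10 - 90) - 34) = -124*(-100 - 34) = -124*(-134) = 16616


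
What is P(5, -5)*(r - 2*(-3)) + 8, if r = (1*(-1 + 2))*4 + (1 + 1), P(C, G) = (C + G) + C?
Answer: 68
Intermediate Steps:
P(C, G) = G + 2*C
r = 6 (r = (1*1)*4 + 2 = 1*4 + 2 = 4 + 2 = 6)
P(5, -5)*(r - 2*(-3)) + 8 = (-5 + 2*5)*(6 - 2*(-3)) + 8 = (-5 + 10)*(6 + 6) + 8 = 5*12 + 8 = 60 + 8 = 68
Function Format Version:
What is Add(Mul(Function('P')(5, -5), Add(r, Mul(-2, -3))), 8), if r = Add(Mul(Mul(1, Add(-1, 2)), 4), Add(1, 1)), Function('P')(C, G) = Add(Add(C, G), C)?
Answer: 68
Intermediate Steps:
Function('P')(C, G) = Add(G, Mul(2, C))
r = 6 (r = Add(Mul(Mul(1, 1), 4), 2) = Add(Mul(1, 4), 2) = Add(4, 2) = 6)
Add(Mul(Function('P')(5, -5), Add(r, Mul(-2, -3))), 8) = Add(Mul(Add(-5, Mul(2, 5)), Add(6, Mul(-2, -3))), 8) = Add(Mul(Add(-5, 10), Add(6, 6)), 8) = Add(Mul(5, 12), 8) = Add(60, 8) = 68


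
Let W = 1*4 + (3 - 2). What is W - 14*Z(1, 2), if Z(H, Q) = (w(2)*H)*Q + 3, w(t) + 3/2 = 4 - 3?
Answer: -23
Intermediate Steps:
w(t) = -½ (w(t) = -3/2 + (4 - 3) = -3/2 + 1 = -½)
W = 5 (W = 4 + 1 = 5)
Z(H, Q) = 3 - H*Q/2 (Z(H, Q) = (-H/2)*Q + 3 = -H*Q/2 + 3 = 3 - H*Q/2)
W - 14*Z(1, 2) = 5 - 14*(3 - ½*1*2) = 5 - 14*(3 - 1) = 5 - 14*2 = 5 - 28 = -23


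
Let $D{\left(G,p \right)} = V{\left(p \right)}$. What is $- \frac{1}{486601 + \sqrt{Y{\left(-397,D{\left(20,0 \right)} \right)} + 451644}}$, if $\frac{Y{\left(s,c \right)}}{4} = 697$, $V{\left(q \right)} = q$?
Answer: $- \frac{486601}{236780078769} + \frac{4 \sqrt{28402}}{236780078769} \approx -2.0522 \cdot 10^{-6}$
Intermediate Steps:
$D{\left(G,p \right)} = p$
$Y{\left(s,c \right)} = 2788$ ($Y{\left(s,c \right)} = 4 \cdot 697 = 2788$)
$- \frac{1}{486601 + \sqrt{Y{\left(-397,D{\left(20,0 \right)} \right)} + 451644}} = - \frac{1}{486601 + \sqrt{2788 + 451644}} = - \frac{1}{486601 + \sqrt{454432}} = - \frac{1}{486601 + 4 \sqrt{28402}}$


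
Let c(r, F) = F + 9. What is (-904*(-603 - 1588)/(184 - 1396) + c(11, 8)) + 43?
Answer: -476986/303 ≈ -1574.2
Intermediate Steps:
c(r, F) = 9 + F
(-904*(-603 - 1588)/(184 - 1396) + c(11, 8)) + 43 = (-904*(-603 - 1588)/(184 - 1396) + (9 + 8)) + 43 = (-904/((-1212/(-2191))) + 17) + 43 = (-904/((-1212*(-1/2191))) + 17) + 43 = (-904/1212/2191 + 17) + 43 = (-904*2191/1212 + 17) + 43 = (-495166/303 + 17) + 43 = -490015/303 + 43 = -476986/303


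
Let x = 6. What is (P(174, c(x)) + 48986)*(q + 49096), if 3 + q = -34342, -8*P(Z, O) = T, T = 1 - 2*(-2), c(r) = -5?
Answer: 5780666133/8 ≈ 7.2258e+8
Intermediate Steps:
T = 5 (T = 1 + 4 = 5)
P(Z, O) = -5/8 (P(Z, O) = -⅛*5 = -5/8)
q = -34345 (q = -3 - 34342 = -34345)
(P(174, c(x)) + 48986)*(q + 49096) = (-5/8 + 48986)*(-34345 + 49096) = (391883/8)*14751 = 5780666133/8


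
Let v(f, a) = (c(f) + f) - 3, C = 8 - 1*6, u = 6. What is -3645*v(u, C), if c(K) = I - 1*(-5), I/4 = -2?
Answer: 0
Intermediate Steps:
I = -8 (I = 4*(-2) = -8)
C = 2 (C = 8 - 6 = 2)
c(K) = -3 (c(K) = -8 - 1*(-5) = -8 + 5 = -3)
v(f, a) = -6 + f (v(f, a) = (-3 + f) - 3 = -6 + f)
-3645*v(u, C) = -3645*(-6 + 6) = -3645*0 = 0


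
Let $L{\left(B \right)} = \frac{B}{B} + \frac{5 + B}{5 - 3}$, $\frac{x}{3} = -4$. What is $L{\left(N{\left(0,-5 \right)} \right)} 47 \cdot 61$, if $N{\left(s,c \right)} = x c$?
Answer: $\frac{192089}{2} \approx 96045.0$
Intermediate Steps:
$x = -12$ ($x = 3 \left(-4\right) = -12$)
$N{\left(s,c \right)} = - 12 c$
$L{\left(B \right)} = \frac{7}{2} + \frac{B}{2}$ ($L{\left(B \right)} = 1 + \frac{5 + B}{2} = 1 + \left(5 + B\right) \frac{1}{2} = 1 + \left(\frac{5}{2} + \frac{B}{2}\right) = \frac{7}{2} + \frac{B}{2}$)
$L{\left(N{\left(0,-5 \right)} \right)} 47 \cdot 61 = \left(\frac{7}{2} + \frac{\left(-12\right) \left(-5\right)}{2}\right) 47 \cdot 61 = \left(\frac{7}{2} + \frac{1}{2} \cdot 60\right) 47 \cdot 61 = \left(\frac{7}{2} + 30\right) 47 \cdot 61 = \frac{67}{2} \cdot 47 \cdot 61 = \frac{3149}{2} \cdot 61 = \frac{192089}{2}$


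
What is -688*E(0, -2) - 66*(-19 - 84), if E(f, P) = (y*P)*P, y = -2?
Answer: 12302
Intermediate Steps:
E(f, P) = -2*P² (E(f, P) = (-2*P)*P = -2*P²)
-688*E(0, -2) - 66*(-19 - 84) = -(-1376)*(-2)² - 66*(-19 - 84) = -(-1376)*4 - 66*(-103) = -688*(-8) + 6798 = 5504 + 6798 = 12302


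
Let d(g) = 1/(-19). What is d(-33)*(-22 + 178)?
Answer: -156/19 ≈ -8.2105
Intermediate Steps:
d(g) = -1/19
d(-33)*(-22 + 178) = -(-22 + 178)/19 = -1/19*156 = -156/19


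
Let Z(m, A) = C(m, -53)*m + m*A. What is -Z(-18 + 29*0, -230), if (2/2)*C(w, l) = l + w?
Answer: -5418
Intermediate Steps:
C(w, l) = l + w
Z(m, A) = A*m + m*(-53 + m) (Z(m, A) = (-53 + m)*m + m*A = m*(-53 + m) + A*m = A*m + m*(-53 + m))
-Z(-18 + 29*0, -230) = -(-18 + 29*0)*(-53 - 230 + (-18 + 29*0)) = -(-18 + 0)*(-53 - 230 + (-18 + 0)) = -(-18)*(-53 - 230 - 18) = -(-18)*(-301) = -1*5418 = -5418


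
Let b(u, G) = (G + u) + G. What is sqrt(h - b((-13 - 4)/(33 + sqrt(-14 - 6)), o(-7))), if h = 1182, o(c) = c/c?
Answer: sqrt((38957 + 2360*I*sqrt(5))/(33 + 2*I*sqrt(5))) ≈ 34.359 - 0.001*I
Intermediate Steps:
o(c) = 1
b(u, G) = u + 2*G
sqrt(h - b((-13 - 4)/(33 + sqrt(-14 - 6)), o(-7))) = sqrt(1182 - ((-13 - 4)/(33 + sqrt(-14 - 6)) + 2*1)) = sqrt(1182 - (-17/(33 + sqrt(-20)) + 2)) = sqrt(1182 - (-17/(33 + 2*I*sqrt(5)) + 2)) = sqrt(1182 - (2 - 17/(33 + 2*I*sqrt(5)))) = sqrt(1182 + (-2 + 17/(33 + 2*I*sqrt(5)))) = sqrt(1180 + 17/(33 + 2*I*sqrt(5)))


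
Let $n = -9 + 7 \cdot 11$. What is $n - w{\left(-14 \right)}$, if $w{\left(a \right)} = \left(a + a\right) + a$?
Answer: $110$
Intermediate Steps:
$w{\left(a \right)} = 3 a$ ($w{\left(a \right)} = 2 a + a = 3 a$)
$n = 68$ ($n = -9 + 77 = 68$)
$n - w{\left(-14 \right)} = 68 - 3 \left(-14\right) = 68 - -42 = 68 + 42 = 110$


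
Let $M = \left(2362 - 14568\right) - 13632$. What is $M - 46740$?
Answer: $-72578$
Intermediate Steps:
$M = -25838$ ($M = -12206 - 13632 = -25838$)
$M - 46740 = -25838 - 46740 = -72578$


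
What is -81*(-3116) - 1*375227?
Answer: -122831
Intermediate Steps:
-81*(-3116) - 1*375227 = 252396 - 375227 = -122831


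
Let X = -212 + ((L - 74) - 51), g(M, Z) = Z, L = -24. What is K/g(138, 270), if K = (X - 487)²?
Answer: 359552/135 ≈ 2663.3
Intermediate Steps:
X = -361 (X = -212 + ((-24 - 74) - 51) = -212 + (-98 - 51) = -212 - 149 = -361)
K = 719104 (K = (-361 - 487)² = (-848)² = 719104)
K/g(138, 270) = 719104/270 = 719104*(1/270) = 359552/135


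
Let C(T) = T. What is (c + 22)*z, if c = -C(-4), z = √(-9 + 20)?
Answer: 26*√11 ≈ 86.232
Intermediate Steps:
z = √11 ≈ 3.3166
c = 4 (c = -1*(-4) = 4)
(c + 22)*z = (4 + 22)*√11 = 26*√11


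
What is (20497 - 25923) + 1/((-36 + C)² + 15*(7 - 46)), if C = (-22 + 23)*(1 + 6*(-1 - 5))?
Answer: -24178255/4456 ≈ -5426.0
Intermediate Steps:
C = -35 (C = 1*(1 + 6*(-6)) = 1*(1 - 36) = 1*(-35) = -35)
(20497 - 25923) + 1/((-36 + C)² + 15*(7 - 46)) = (20497 - 25923) + 1/((-36 - 35)² + 15*(7 - 46)) = -5426 + 1/((-71)² + 15*(-39)) = -5426 + 1/(5041 - 585) = -5426 + 1/4456 = -24178255/4456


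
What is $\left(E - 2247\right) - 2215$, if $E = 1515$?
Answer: $-2947$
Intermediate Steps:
$\left(E - 2247\right) - 2215 = \left(1515 - 2247\right) - 2215 = -732 - 2215 = -2947$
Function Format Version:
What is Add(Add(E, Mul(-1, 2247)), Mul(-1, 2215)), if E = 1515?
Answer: -2947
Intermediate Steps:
Add(Add(E, Mul(-1, 2247)), Mul(-1, 2215)) = Add(Add(1515, Mul(-1, 2247)), Mul(-1, 2215)) = Add(Add(1515, -2247), -2215) = Add(-732, -2215) = -2947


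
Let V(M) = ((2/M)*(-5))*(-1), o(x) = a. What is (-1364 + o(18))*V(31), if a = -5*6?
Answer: -13940/31 ≈ -449.68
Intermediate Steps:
a = -30
o(x) = -30
V(M) = 10/M (V(M) = -10/M*(-1) = 10/M)
(-1364 + o(18))*V(31) = (-1364 - 30)*(10/31) = -13940/31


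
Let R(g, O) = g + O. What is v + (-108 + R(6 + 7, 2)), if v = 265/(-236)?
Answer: -22213/236 ≈ -94.123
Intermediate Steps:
R(g, O) = O + g
v = -265/236 (v = 265*(-1/236) = -265/236 ≈ -1.1229)
v + (-108 + R(6 + 7, 2)) = -265/236 + (-108 + (2 + (6 + 7))) = -265/236 + (-108 + (2 + 13)) = -265/236 + (-108 + 15) = -265/236 - 93 = -22213/236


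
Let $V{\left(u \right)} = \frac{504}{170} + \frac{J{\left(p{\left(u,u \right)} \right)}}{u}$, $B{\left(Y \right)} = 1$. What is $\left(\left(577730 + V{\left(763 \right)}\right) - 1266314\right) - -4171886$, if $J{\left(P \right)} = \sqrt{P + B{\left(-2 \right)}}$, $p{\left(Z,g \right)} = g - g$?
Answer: $\frac{225909743571}{64855} \approx 3.4833 \cdot 10^{6}$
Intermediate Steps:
$p{\left(Z,g \right)} = 0$
$J{\left(P \right)} = \sqrt{1 + P}$ ($J{\left(P \right)} = \sqrt{P + 1} = \sqrt{1 + P}$)
$V{\left(u \right)} = \frac{252}{85} + \frac{1}{u}$ ($V{\left(u \right)} = \frac{504}{170} + \frac{\sqrt{1 + 0}}{u} = 504 \cdot \frac{1}{170} + \frac{\sqrt{1}}{u} = \frac{252}{85} + 1 \frac{1}{u} = \frac{252}{85} + \frac{1}{u}$)
$\left(\left(577730 + V{\left(763 \right)}\right) - 1266314\right) - -4171886 = \left(\left(577730 + \left(\frac{252}{85} + \frac{1}{763}\right)\right) - 1266314\right) - -4171886 = \left(\left(577730 + \left(\frac{252}{85} + \frac{1}{763}\right)\right) - 1266314\right) + 4171886 = \left(\left(577730 + \frac{192361}{64855}\right) - 1266314\right) + 4171886 = \left(\frac{37468871511}{64855} - 1266314\right) + 4171886 = - \frac{44657922959}{64855} + 4171886 = \frac{225909743571}{64855}$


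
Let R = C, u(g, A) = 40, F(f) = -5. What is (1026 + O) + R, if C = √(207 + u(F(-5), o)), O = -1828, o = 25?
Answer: -802 + √247 ≈ -786.28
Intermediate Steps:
C = √247 (C = √(207 + 40) = √247 ≈ 15.716)
R = √247 ≈ 15.716
(1026 + O) + R = (1026 - 1828) + √247 = -802 + √247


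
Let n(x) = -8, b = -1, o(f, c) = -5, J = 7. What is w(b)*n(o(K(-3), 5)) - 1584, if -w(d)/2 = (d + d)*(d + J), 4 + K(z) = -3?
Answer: -1776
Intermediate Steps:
K(z) = -7 (K(z) = -4 - 3 = -7)
w(d) = -4*d*(7 + d) (w(d) = -2*(d + d)*(d + 7) = -2*2*d*(7 + d) = -4*d*(7 + d))
w(b)*n(o(K(-3), 5)) - 1584 = -4*(-1)*(7 - 1)*(-8) - 1584 = -4*(-1)*6*(-8) - 1584 = 24*(-8) - 1584 = -192 - 1584 = -1776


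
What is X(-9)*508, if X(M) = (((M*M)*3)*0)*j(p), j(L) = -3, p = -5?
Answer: 0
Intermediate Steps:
X(M) = 0 (X(M) = (((M*M)*3)*0)*(-3) = ((M²*3)*0)*(-3) = ((3*M²)*0)*(-3) = 0*(-3) = 0)
X(-9)*508 = 0*508 = 0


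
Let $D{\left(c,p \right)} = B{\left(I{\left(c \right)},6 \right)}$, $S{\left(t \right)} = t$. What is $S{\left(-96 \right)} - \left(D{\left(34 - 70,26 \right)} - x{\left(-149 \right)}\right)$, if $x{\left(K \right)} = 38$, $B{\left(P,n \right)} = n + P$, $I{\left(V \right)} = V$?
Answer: $-28$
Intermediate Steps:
$B{\left(P,n \right)} = P + n$
$D{\left(c,p \right)} = 6 + c$ ($D{\left(c,p \right)} = c + 6 = 6 + c$)
$S{\left(-96 \right)} - \left(D{\left(34 - 70,26 \right)} - x{\left(-149 \right)}\right) = -96 - \left(\left(6 + \left(34 - 70\right)\right) - 38\right) = -96 - \left(\left(6 - 36\right) - 38\right) = -96 - \left(-30 - 38\right) = -96 - -68 = -96 + 68 = -28$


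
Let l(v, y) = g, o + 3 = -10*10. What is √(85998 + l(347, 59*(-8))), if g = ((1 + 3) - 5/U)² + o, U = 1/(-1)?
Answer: 2*√21494 ≈ 293.22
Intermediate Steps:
U = -1
o = -103 (o = -3 - 10*10 = -3 - 100 = -103)
g = -22 (g = ((1 + 3) - 5/(-1))² - 103 = (4 - 5*(-1))² - 103 = (4 + 5)² - 103 = 9² - 103 = 81 - 103 = -22)
l(v, y) = -22
√(85998 + l(347, 59*(-8))) = √(85998 - 22) = √85976 = 2*√21494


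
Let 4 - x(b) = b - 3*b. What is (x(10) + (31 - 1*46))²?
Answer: 81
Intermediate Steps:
x(b) = 4 + 2*b (x(b) = 4 - (b - 3*b) = 4 - (-2)*b = 4 + 2*b)
(x(10) + (31 - 1*46))² = ((4 + 2*10) + (31 - 1*46))² = ((4 + 20) + (31 - 46))² = (24 - 15)² = 9² = 81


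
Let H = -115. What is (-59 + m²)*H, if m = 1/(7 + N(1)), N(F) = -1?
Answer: 244145/36 ≈ 6781.8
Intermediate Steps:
m = ⅙ (m = 1/(7 - 1) = 1/6 = ⅙ ≈ 0.16667)
(-59 + m²)*H = (-59 + (⅙)²)*(-115) = (-59 + 1/36)*(-115) = -2123/36*(-115) = 244145/36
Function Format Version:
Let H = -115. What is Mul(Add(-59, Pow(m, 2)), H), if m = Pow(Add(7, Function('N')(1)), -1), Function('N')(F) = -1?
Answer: Rational(244145, 36) ≈ 6781.8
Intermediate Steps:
m = Rational(1, 6) (m = Pow(Add(7, -1), -1) = Pow(6, -1) = Rational(1, 6) ≈ 0.16667)
Mul(Add(-59, Pow(m, 2)), H) = Mul(Add(-59, Pow(Rational(1, 6), 2)), -115) = Mul(Add(-59, Rational(1, 36)), -115) = Mul(Rational(-2123, 36), -115) = Rational(244145, 36)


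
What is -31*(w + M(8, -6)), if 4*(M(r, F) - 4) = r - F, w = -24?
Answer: 1023/2 ≈ 511.50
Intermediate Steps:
M(r, F) = 4 - F/4 + r/4 (M(r, F) = 4 + (r - F)/4 = 4 + (-F/4 + r/4) = 4 - F/4 + r/4)
-31*(w + M(8, -6)) = -31*(-24 + (4 - ¼*(-6) + (¼)*8)) = -31*(-24 + (4 + 3/2 + 2)) = -31*(-24 + 15/2) = -31*(-33/2) = 1023/2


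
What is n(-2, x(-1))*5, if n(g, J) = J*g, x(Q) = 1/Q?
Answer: 10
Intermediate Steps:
x(Q) = 1/Q
n(-2, x(-1))*5 = (-2/(-1))*5 = -1*(-2)*5 = 2*5 = 10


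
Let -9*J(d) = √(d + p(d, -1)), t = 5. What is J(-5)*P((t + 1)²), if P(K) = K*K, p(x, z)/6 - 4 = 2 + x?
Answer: -144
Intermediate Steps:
p(x, z) = 36 + 6*x (p(x, z) = 24 + 6*(2 + x) = 24 + (12 + 6*x) = 36 + 6*x)
J(d) = -√(36 + 7*d)/9 (J(d) = -√(d + (36 + 6*d))/9 = -√(36 + 7*d)/9)
P(K) = K²
J(-5)*P((t + 1)²) = (-√(36 + 7*(-5))/9)*((5 + 1)²)² = (-√(36 - 35)/9)*(6²)² = -√1/9*36² = -⅑*1*1296 = -⅑*1296 = -144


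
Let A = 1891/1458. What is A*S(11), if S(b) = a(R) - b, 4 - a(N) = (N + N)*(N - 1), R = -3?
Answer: -58621/1458 ≈ -40.206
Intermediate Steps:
A = 1891/1458 (A = 1891*(1/1458) = 1891/1458 ≈ 1.2970)
a(N) = 4 - 2*N*(-1 + N) (a(N) = 4 - (N + N)*(N - 1) = 4 - 2*N*(-1 + N))
S(b) = -20 - b (S(b) = (4 - 2*(-3)**2 + 2*(-3)) - b = (4 - 2*9 - 6) - b = (4 - 18 - 6) - b = -20 - b)
A*S(11) = 1891*(-20 - 1*11)/1458 = 1891*(-20 - 11)/1458 = (1891/1458)*(-31) = -58621/1458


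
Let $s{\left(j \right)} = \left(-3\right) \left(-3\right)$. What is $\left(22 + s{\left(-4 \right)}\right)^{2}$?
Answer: $961$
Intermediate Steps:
$s{\left(j \right)} = 9$
$\left(22 + s{\left(-4 \right)}\right)^{2} = \left(22 + 9\right)^{2} = 31^{2} = 961$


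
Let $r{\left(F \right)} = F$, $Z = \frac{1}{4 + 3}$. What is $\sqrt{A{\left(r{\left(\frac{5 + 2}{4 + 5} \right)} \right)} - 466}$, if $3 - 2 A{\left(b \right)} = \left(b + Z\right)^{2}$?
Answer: $\frac{i \sqrt{7381130}}{126} \approx 21.562 i$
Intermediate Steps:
$Z = \frac{1}{7} \approx 0.14286$
$A{\left(b \right)} = \frac{3}{2} - \frac{\left(\frac{1}{7} + b\right)^{2}}{2}$ ($A{\left(b \right)} = \frac{3}{2} - \frac{\left(b + \frac{1}{7}\right)^{2}}{2} = \frac{3}{2} - \frac{\left(\frac{1}{7} + b\right)^{2}}{2}$)
$\sqrt{A{\left(r{\left(\frac{5 + 2}{4 + 5} \right)} \right)} - 466} = \sqrt{\left(\frac{3}{2} - \frac{\left(1 + 7 \frac{5 + 2}{4 + 5}\right)^{2}}{98}\right) - 466} = \sqrt{\left(\frac{3}{2} - \frac{\left(1 + 7 \cdot \frac{7}{9}\right)^{2}}{98}\right) - 466} = \sqrt{\left(\frac{3}{2} - \frac{\left(1 + \frac{49}{9}\right)^{2}}{98}\right) - 466} = \sqrt{\left(\frac{3}{2} - \frac{\left(\frac{58}{9}\right)^{2}}{98}\right) - 466} = \sqrt{\left(\frac{3}{2} - \frac{1682}{3969}\right) - 466} = \sqrt{\frac{8543}{7938} - 466} = \sqrt{- \frac{3690565}{7938}} = \frac{i \sqrt{7381130}}{126}$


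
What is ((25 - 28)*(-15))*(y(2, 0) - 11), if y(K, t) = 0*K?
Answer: -495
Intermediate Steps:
y(K, t) = 0
((25 - 28)*(-15))*(y(2, 0) - 11) = ((25 - 28)*(-15))*(0 - 11) = -3*(-15)*(-11) = 45*(-11) = -495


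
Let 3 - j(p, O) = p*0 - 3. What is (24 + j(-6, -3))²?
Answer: 900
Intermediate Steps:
j(p, O) = 6 (j(p, O) = 3 - (p*0 - 3) = 3 - (0 - 3) = 3 - 1*(-3) = 3 + 3 = 6)
(24 + j(-6, -3))² = (24 + 6)² = 30² = 900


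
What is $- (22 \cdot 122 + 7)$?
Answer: $-2691$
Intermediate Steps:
$- (22 \cdot 122 + 7) = - (2684 + 7) = \left(-1\right) 2691 = -2691$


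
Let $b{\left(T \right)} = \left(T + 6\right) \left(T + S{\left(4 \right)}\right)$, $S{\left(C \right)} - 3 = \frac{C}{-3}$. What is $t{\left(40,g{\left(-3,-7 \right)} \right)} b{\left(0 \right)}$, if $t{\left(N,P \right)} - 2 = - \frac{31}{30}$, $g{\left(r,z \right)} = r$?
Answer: $\frac{29}{3} \approx 9.6667$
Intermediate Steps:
$S{\left(C \right)} = 3 - \frac{C}{3}$ ($S{\left(C \right)} = 3 + \frac{C}{-3} = 3 + C \left(- \frac{1}{3}\right) = 3 - \frac{C}{3}$)
$t{\left(N,P \right)} = \frac{29}{30}$ ($t{\left(N,P \right)} = 2 - \frac{31}{30} = \frac{29}{30}$)
$b{\left(T \right)} = \left(6 + T\right) \left(\frac{5}{3} + T\right)$ ($b{\left(T \right)} = \left(T + 6\right) \left(T + \left(3 - \frac{4}{3}\right)\right) = \left(6 + T\right) \left(T + \left(3 - \frac{4}{3}\right)\right) = \left(6 + T\right) \left(T + \frac{5}{3}\right) = \left(6 + T\right) \left(\frac{5}{3} + T\right)$)
$t{\left(40,g{\left(-3,-7 \right)} \right)} b{\left(0 \right)} = \frac{29 \left(10 + 0^{2} + \frac{23}{3} \cdot 0\right)}{30} = \frac{29 \left(10 + 0 + 0\right)}{30} = \frac{29}{30} \cdot 10 = \frac{29}{3}$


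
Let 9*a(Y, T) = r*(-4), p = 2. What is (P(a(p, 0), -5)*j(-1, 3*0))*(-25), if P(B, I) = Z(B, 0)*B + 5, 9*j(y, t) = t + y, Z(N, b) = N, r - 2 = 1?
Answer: 1525/81 ≈ 18.827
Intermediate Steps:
r = 3 (r = 2 + 1 = 3)
j(y, t) = t/9 + y/9 (j(y, t) = (t + y)/9 = t/9 + y/9)
a(Y, T) = -4/3 (a(Y, T) = (3*(-4))/9 = (⅑)*(-12) = -4/3)
P(B, I) = 5 + B² (P(B, I) = B*B + 5 = B² + 5 = 5 + B²)
(P(a(p, 0), -5)*j(-1, 3*0))*(-25) = ((5 + (-4/3)²)*((3*0)/9 + (⅑)*(-1)))*(-25) = ((5 + 16/9)*((⅑)*0 - ⅑))*(-25) = (61*(0 - ⅑)/9)*(-25) = ((61/9)*(-⅑))*(-25) = -61/81*(-25) = 1525/81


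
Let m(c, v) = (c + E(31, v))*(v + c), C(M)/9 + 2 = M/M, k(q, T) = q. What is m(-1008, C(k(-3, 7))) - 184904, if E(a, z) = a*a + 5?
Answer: -142190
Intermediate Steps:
C(M) = -9 (C(M) = -18 + 9*(M/M) = -18 + 9*1 = -18 + 9 = -9)
E(a, z) = 5 + a² (E(a, z) = a² + 5 = 5 + a²)
m(c, v) = (966 + c)*(c + v) (m(c, v) = (c + (5 + 31²))*(v + c) = (c + (5 + 961))*(c + v) = (c + 966)*(c + v) = (966 + c)*(c + v))
m(-1008, C(k(-3, 7))) - 184904 = ((-1008)² + 966*(-1008) + 966*(-9) - 1008*(-9)) - 184904 = (1016064 - 973728 - 8694 + 9072) - 184904 = 42714 - 184904 = -142190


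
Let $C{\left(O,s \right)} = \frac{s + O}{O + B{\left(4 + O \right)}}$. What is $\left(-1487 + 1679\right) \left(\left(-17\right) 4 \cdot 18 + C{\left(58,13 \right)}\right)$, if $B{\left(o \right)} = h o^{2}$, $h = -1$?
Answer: $- \frac{148292320}{631} \approx -2.3501 \cdot 10^{5}$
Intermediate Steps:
$B{\left(o \right)} = - o^{2}$
$C{\left(O,s \right)} = \frac{O + s}{O - \left(4 + O\right)^{2}}$ ($C{\left(O,s \right)} = \frac{s + O}{O - \left(4 + O\right)^{2}} = \frac{O + s}{O - \left(4 + O\right)^{2}}$)
$\left(-1487 + 1679\right) \left(\left(-17\right) 4 \cdot 18 + C{\left(58,13 \right)}\right) = \left(-1487 + 1679\right) \left(\left(-17\right) 4 \cdot 18 + \frac{58 + 13}{58 - \left(4 + 58\right)^{2}}\right) = 192 \left(\left(-68\right) 18 + \frac{1}{58 - 62^{2}} \cdot 71\right) = 192 \left(-1224 + \frac{1}{58 - 3844} \cdot 71\right) = 192 \left(-1224 + \frac{1}{-3786} \cdot 71\right) = 192 \left(-1224 - \frac{71}{3786}\right) = 192 \left(- \frac{4634135}{3786}\right) = - \frac{148292320}{631}$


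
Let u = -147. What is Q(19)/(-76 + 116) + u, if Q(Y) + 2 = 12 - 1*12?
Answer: -2941/20 ≈ -147.05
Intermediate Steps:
Q(Y) = -2 (Q(Y) = -2 + (12 - 1*12) = -2 + (12 - 12) = -2 + 0 = -2)
Q(19)/(-76 + 116) + u = -2/(-76 + 116) - 147 = -2/40 - 147 = -2*1/40 - 147 = -1/20 - 147 = -2941/20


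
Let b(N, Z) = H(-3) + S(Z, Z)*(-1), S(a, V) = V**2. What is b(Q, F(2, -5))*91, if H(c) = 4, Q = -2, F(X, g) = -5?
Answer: -1911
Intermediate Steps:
b(N, Z) = 4 - Z**2 (b(N, Z) = 4 + Z**2*(-1) = 4 - Z**2)
b(Q, F(2, -5))*91 = (4 - 1*(-5)**2)*91 = (4 - 1*25)*91 = (4 - 25)*91 = -21*91 = -1911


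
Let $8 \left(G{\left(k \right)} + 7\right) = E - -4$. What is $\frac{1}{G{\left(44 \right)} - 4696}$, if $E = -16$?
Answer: $- \frac{2}{9409} \approx -0.00021256$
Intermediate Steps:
$G{\left(k \right)} = - \frac{17}{2}$ ($G{\left(k \right)} = -7 + \frac{-16 - -4}{8} = -7 + \frac{-16 + 4}{8} = -7 + \frac{1}{8} \left(-12\right) = -7 - \frac{3}{2} = - \frac{17}{2}$)
$\frac{1}{G{\left(44 \right)} - 4696} = \frac{1}{- \frac{17}{2} - 4696} = \frac{1}{- \frac{9409}{2}} = - \frac{2}{9409}$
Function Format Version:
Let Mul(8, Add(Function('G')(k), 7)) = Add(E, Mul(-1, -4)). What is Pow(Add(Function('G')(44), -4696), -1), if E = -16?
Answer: Rational(-2, 9409) ≈ -0.00021256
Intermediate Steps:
Function('G')(k) = Rational(-17, 2) (Function('G')(k) = Add(-7, Mul(Rational(1, 8), Add(-16, Mul(-1, -4)))) = Add(-7, Mul(Rational(1, 8), Add(-16, 4))) = Add(-7, Mul(Rational(1, 8), -12)) = Add(-7, Rational(-3, 2)) = Rational(-17, 2))
Pow(Add(Function('G')(44), -4696), -1) = Pow(Add(Rational(-17, 2), -4696), -1) = Pow(Rational(-9409, 2), -1) = Rational(-2, 9409)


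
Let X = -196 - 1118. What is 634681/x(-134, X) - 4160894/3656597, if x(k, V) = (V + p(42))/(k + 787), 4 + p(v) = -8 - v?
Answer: -1515470226386713/5002224696 ≈ -3.0296e+5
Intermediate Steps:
X = -1314
p(v) = -12 - v (p(v) = -4 + (-8 - v) = -12 - v)
x(k, V) = (-54 + V)/(787 + k) (x(k, V) = (V + (-12 - 1*42))/(k + 787) = (V + (-12 - 42))/(787 + k) = (V - 54)/(787 + k) = (-54 + V)/(787 + k))
634681/x(-134, X) - 4160894/3656597 = 634681/(((-54 - 1314)/(787 - 134))) - 4160894/3656597 = 634681/((-1368/653)) - 4160894*1/3656597 = 634681/(((1/653)*(-1368))) - 4160894/3656597 = 634681/(-1368/653) - 4160894/3656597 = 634681*(-653/1368) - 4160894/3656597 = -414446693/1368 - 4160894/3656597 = -1515470226386713/5002224696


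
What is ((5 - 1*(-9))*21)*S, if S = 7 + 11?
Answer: 5292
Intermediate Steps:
S = 18
((5 - 1*(-9))*21)*S = ((5 - 1*(-9))*21)*18 = ((5 + 9)*21)*18 = (14*21)*18 = 294*18 = 5292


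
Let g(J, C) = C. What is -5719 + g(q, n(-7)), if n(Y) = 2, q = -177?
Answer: -5717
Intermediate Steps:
-5719 + g(q, n(-7)) = -5719 + 2 = -5717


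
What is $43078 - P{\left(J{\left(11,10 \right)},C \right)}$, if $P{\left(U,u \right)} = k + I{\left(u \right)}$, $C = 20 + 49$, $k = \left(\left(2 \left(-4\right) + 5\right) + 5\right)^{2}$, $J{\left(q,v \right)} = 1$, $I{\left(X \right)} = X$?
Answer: $43005$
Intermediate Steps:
$k = 4$ ($k = \left(\left(-8 + 5\right) + 5\right)^{2} = \left(-3 + 5\right)^{2} = 2^{2} = 4$)
$C = 69$
$P{\left(U,u \right)} = 4 + u$
$43078 - P{\left(J{\left(11,10 \right)},C \right)} = 43078 - \left(4 + 69\right) = 43078 - 73 = 43005$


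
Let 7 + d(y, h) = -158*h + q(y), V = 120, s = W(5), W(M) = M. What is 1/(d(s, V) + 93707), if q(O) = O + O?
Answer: 1/74750 ≈ 1.3378e-5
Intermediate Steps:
s = 5
q(O) = 2*O
d(y, h) = -7 - 158*h + 2*y (d(y, h) = -7 + (-158*h + 2*y) = -7 - 158*h + 2*y)
1/(d(s, V) + 93707) = 1/((-7 - 158*120 + 2*5) + 93707) = 1/((-7 - 18960 + 10) + 93707) = 1/(-18957 + 93707) = 1/74750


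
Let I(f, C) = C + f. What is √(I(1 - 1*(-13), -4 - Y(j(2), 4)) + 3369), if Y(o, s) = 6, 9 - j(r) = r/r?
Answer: √3373 ≈ 58.078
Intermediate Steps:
j(r) = 8 (j(r) = 9 - r/r = 9 - 1*1 = 9 - 1 = 8)
√(I(1 - 1*(-13), -4 - Y(j(2), 4)) + 3369) = √(((-4 - 1*6) + (1 - 1*(-13))) + 3369) = √(((-4 - 6) + (1 + 13)) + 3369) = √((-10 + 14) + 3369) = √(4 + 3369) = √3373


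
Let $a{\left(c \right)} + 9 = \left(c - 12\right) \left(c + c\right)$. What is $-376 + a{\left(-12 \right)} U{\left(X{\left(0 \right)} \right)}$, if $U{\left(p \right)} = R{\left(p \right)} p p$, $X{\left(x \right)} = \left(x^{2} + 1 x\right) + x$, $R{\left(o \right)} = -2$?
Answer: $-376$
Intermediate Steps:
$a{\left(c \right)} = -9 + 2 c \left(-12 + c\right)$ ($a{\left(c \right)} = -9 + \left(c - 12\right) \left(c + c\right) = -9 + \left(-12 + c\right) 2 c = -9 + 2 c \left(-12 + c\right)$)
$X{\left(x \right)} = x^{2} + 2 x$ ($X{\left(x \right)} = \left(x^{2} + x\right) + x = \left(x + x^{2}\right) + x = x^{2} + 2 x$)
$U{\left(p \right)} = - 2 p^{2}$ ($U{\left(p \right)} = - 2 p p = - 2 p^{2}$)
$-376 + a{\left(-12 \right)} U{\left(X{\left(0 \right)} \right)} = -376 + \left(-9 - -288 + 2 \left(-12\right)^{2}\right) \left(- 2 \left(0 \left(2 + 0\right)\right)^{2}\right) = -376 + \left(-9 + 288 + 2 \cdot 144\right) \left(- 2 \left(0 \cdot 2\right)^{2}\right) = -376 + \left(-9 + 288 + 288\right) \left(- 2 \cdot 0^{2}\right) = -376 + 567 \left(\left(-2\right) 0\right) = -376 + 567 \cdot 0 = -376 + 0 = -376$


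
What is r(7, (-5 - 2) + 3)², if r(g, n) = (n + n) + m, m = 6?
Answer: 4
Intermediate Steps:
r(g, n) = 6 + 2*n (r(g, n) = (n + n) + 6 = 2*n + 6 = 6 + 2*n)
r(7, (-5 - 2) + 3)² = (6 + 2*((-5 - 2) + 3))² = (6 + 2*(-7 + 3))² = (6 + 2*(-4))² = (6 - 8)² = (-2)² = 4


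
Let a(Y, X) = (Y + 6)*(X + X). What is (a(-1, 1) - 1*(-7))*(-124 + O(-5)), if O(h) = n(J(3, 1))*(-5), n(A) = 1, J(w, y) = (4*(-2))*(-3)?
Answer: -2193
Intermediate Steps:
J(w, y) = 24 (J(w, y) = -8*(-3) = 24)
a(Y, X) = 2*X*(6 + Y) (a(Y, X) = (6 + Y)*(2*X) = 2*X*(6 + Y))
O(h) = -5 (O(h) = 1*(-5) = -5)
(a(-1, 1) - 1*(-7))*(-124 + O(-5)) = (2*1*(6 - 1) - 1*(-7))*(-124 - 5) = (2*1*5 + 7)*(-129) = (10 + 7)*(-129) = 17*(-129) = -2193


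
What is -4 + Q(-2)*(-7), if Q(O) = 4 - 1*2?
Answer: -18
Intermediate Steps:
Q(O) = 2 (Q(O) = 4 - 2 = 2)
-4 + Q(-2)*(-7) = -4 + 2*(-7) = -4 - 14 = -18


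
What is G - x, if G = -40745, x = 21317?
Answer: -62062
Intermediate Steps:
G - x = -40745 - 1*21317 = -40745 - 21317 = -62062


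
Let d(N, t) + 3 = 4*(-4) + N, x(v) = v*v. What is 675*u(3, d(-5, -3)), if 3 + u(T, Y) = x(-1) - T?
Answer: -3375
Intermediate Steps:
x(v) = v²
d(N, t) = -19 + N (d(N, t) = -3 + (4*(-4) + N) = -3 + (-16 + N) = -19 + N)
u(T, Y) = -2 - T (u(T, Y) = -3 + ((-1)² - T) = -3 + (1 - T) = -2 - T)
675*u(3, d(-5, -3)) = 675*(-2 - 1*3) = 675*(-2 - 3) = 675*(-5) = -3375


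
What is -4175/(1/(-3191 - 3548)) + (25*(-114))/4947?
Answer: 46395149975/1649 ≈ 2.8135e+7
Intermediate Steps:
-4175/(1/(-3191 - 3548)) + (25*(-114))/4947 = -4175/(1/(-6739)) - 2850*1/4947 = -4175/(-1/6739) - 950/1649 = -4175*(-6739) - 950/1649 = 28135325 - 950/1649 = 46395149975/1649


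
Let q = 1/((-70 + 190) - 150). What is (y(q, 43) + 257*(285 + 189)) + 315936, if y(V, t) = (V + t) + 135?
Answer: 13137959/30 ≈ 4.3793e+5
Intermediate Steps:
q = -1/30 (q = 1/(120 - 150) = 1/(-30) = -1/30 ≈ -0.033333)
y(V, t) = 135 + V + t
(y(q, 43) + 257*(285 + 189)) + 315936 = ((135 - 1/30 + 43) + 257*(285 + 189)) + 315936 = (5339/30 + 257*474) + 315936 = (5339/30 + 121818) + 315936 = 3659879/30 + 315936 = 13137959/30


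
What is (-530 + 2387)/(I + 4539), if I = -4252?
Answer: 1857/287 ≈ 6.4704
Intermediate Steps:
(-530 + 2387)/(I + 4539) = (-530 + 2387)/(-4252 + 4539) = 1857/287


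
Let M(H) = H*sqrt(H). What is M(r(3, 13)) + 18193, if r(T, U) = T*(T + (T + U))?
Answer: 18193 + 57*sqrt(57) ≈ 18623.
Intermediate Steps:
r(T, U) = T*(U + 2*T)
M(H) = H**(3/2)
M(r(3, 13)) + 18193 = (3*(13 + 2*3))**(3/2) + 18193 = (3*(13 + 6))**(3/2) + 18193 = (3*19)**(3/2) + 18193 = 57**(3/2) + 18193 = 57*sqrt(57) + 18193 = 18193 + 57*sqrt(57)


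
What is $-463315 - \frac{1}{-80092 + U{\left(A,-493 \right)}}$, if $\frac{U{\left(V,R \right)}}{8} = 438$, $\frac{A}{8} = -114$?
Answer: $- \frac{35484369219}{76588} \approx -4.6332 \cdot 10^{5}$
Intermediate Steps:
$A = -912$ ($A = 8 \left(-114\right) = -912$)
$U{\left(V,R \right)} = 3504$ ($U{\left(V,R \right)} = 8 \cdot 438 = 3504$)
$-463315 - \frac{1}{-80092 + U{\left(A,-493 \right)}} = -463315 - \frac{1}{-80092 + 3504} = -463315 - \frac{1}{-76588} = -463315 - - \frac{1}{76588} = -463315 + \frac{1}{76588} = - \frac{35484369219}{76588}$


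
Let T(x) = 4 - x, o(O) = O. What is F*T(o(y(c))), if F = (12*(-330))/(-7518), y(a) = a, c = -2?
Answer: 3960/1253 ≈ 3.1604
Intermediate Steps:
F = 660/1253 (F = -3960*(-1/7518) = 660/1253 ≈ 0.52674)
F*T(o(y(c))) = 660*(4 - 1*(-2))/1253 = 660*(4 + 2)/1253 = (660/1253)*6 = 3960/1253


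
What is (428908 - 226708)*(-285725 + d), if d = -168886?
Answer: -91922344200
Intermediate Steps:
(428908 - 226708)*(-285725 + d) = (428908 - 226708)*(-285725 - 168886) = 202200*(-454611) = -91922344200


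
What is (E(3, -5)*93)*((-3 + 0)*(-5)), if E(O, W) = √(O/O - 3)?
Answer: 1395*I*√2 ≈ 1972.8*I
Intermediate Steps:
E(O, W) = I*√2 (E(O, W) = √(1 - 3) = √(-2) = I*√2)
(E(3, -5)*93)*((-3 + 0)*(-5)) = ((I*√2)*93)*((-3 + 0)*(-5)) = (93*I*√2)*(-3*(-5)) = (93*I*√2)*15 = 1395*I*√2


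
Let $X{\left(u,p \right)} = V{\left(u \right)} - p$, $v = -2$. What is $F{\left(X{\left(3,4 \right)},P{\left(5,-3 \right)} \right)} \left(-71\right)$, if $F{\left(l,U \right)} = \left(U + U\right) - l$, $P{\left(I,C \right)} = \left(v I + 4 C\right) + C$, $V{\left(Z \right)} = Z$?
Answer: $3479$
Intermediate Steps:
$X{\left(u,p \right)} = u - p$
$P{\left(I,C \right)} = - 2 I + 5 C$ ($P{\left(I,C \right)} = \left(- 2 I + 4 C\right) + C = - 2 I + 5 C$)
$F{\left(l,U \right)} = - l + 2 U$ ($F{\left(l,U \right)} = 2 U - l = - l + 2 U$)
$F{\left(X{\left(3,4 \right)},P{\left(5,-3 \right)} \right)} \left(-71\right) = \left(- (3 - 4) + 2 \left(\left(-2\right) 5 + 5 \left(-3\right)\right)\right) \left(-71\right) = \left(- (3 - 4) + 2 \left(-10 - 15\right)\right) \left(-71\right) = \left(\left(-1\right) \left(-1\right) + 2 \left(-25\right)\right) \left(-71\right) = \left(1 - 50\right) \left(-71\right) = \left(-49\right) \left(-71\right) = 3479$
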